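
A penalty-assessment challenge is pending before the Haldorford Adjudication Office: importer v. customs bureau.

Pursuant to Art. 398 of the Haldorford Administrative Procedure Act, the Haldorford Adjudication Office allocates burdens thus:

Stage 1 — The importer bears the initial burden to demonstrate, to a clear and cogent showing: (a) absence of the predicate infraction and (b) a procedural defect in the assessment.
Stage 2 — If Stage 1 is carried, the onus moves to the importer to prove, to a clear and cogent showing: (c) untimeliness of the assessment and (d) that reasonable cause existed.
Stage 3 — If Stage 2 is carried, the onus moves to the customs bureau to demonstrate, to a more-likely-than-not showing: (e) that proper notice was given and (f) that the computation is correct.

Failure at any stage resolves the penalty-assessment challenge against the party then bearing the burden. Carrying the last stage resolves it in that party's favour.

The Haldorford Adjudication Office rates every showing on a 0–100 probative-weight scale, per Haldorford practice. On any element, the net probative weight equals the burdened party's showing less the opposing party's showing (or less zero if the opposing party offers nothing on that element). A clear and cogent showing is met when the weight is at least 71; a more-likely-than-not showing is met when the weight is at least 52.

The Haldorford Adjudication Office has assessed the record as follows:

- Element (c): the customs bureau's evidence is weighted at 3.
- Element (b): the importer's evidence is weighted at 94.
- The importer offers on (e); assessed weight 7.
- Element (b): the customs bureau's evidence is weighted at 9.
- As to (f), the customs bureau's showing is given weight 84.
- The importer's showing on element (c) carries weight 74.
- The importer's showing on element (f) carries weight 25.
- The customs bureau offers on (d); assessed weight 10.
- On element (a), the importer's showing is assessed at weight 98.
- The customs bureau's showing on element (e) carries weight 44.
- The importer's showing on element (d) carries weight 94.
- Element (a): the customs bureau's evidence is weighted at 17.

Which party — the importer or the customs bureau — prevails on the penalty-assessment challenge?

At Stage 1 the importer must meet a clear and cogent showing (weight is at least 71): on (a) the weight is 98 less the opposing 17 gives net 81, which does reach 71, so (a) meets the standard; on (b) the weight is 94 less the opposing 9 gives net 85, which does reach 71, so (b) meets the standard.
  Stage 1 carried; the burden remains with the importer.
At Stage 2 the importer must meet a clear and cogent showing (weight is at least 71): on (c) the weight is 74 less the opposing 3 gives net 71, which does reach 71, so (c) meets the standard; on (d) the weight is 94 less the opposing 10 gives net 84, which does reach 71, so (d) meets the standard.
  Stage 2 carried; the burden shifts to the customs bureau.
At Stage 3 the customs bureau must meet a more-likely-than-not showing (weight is at least 52): on (e) the weight is 44 less the opposing 7 gives net 37, which does not reach 52, so (e) does not meet the standard; on (f) the weight is 84 less the opposing 25 gives net 59, which does reach 52, so (f) meets the standard.
  Stage 3 not carried; the customs bureau fails its burden.
The importer prevails.

importer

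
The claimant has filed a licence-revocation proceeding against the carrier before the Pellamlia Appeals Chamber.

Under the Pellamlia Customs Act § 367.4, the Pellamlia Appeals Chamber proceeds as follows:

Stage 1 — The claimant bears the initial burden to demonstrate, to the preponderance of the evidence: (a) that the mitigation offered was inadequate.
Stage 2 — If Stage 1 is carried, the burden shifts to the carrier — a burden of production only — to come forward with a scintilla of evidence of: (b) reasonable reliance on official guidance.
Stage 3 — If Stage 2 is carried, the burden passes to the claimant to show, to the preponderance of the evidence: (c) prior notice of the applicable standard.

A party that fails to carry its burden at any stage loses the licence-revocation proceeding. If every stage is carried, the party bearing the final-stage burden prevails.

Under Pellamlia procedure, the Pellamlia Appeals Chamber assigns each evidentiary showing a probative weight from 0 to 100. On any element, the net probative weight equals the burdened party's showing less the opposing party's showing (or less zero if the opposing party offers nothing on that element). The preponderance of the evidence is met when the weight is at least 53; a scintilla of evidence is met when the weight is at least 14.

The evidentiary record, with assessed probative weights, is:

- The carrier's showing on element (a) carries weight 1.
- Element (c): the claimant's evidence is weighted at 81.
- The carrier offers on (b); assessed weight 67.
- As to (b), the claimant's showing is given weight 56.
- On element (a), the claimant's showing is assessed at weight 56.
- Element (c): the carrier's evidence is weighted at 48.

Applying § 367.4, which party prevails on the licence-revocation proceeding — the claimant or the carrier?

At Stage 1 the claimant must meet the preponderance of the evidence (weight is at least 53): on (a) the weight is 56 less the opposing 1 gives net 55, ≥ 53, so (a) meets the standard.
  Stage 1 is satisfied; the onus moves to the carrier.
At Stage 2 the carrier must meet a scintilla of evidence (weight is at least 14): on (b) the weight is 67 less the opposing 56 gives net 11, which does not reach 14, so (b) does not meet the standard.
  The carrier does not carry Stage 2.
So the claimant prevails.

claimant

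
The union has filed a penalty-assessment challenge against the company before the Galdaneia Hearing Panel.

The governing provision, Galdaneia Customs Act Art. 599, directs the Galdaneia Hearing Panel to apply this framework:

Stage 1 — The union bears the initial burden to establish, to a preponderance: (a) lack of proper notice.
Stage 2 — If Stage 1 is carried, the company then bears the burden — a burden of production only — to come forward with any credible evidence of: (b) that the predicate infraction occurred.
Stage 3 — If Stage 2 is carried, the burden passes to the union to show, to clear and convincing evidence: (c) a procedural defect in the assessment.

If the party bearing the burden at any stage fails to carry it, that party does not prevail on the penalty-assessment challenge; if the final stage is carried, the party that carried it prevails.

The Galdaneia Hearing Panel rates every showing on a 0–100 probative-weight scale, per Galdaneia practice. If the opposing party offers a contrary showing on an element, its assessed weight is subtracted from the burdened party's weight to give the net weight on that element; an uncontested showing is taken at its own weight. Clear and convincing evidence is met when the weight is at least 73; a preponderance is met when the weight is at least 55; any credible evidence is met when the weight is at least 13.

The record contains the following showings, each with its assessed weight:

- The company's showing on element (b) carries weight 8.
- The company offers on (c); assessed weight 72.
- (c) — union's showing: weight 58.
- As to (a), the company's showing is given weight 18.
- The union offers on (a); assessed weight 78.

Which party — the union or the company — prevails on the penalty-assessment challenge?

At Stage 1 the union must meet a preponderance (weight is at least 55): on (a) the weight is 78 less the opposing 18 gives net 60, which does reach 55, so (a) meets the standard.
  Stage 1 carried; the burden shifts to the company.
At Stage 2 the company must meet any credible evidence (weight is at least 13): on (b) the weight is 8, which does not reach 13, so (b) does not meet the standard.
  Not every element is met, so the company fails to carry Stage 2.
The analysis ends at Stage 2; the union prevails.

union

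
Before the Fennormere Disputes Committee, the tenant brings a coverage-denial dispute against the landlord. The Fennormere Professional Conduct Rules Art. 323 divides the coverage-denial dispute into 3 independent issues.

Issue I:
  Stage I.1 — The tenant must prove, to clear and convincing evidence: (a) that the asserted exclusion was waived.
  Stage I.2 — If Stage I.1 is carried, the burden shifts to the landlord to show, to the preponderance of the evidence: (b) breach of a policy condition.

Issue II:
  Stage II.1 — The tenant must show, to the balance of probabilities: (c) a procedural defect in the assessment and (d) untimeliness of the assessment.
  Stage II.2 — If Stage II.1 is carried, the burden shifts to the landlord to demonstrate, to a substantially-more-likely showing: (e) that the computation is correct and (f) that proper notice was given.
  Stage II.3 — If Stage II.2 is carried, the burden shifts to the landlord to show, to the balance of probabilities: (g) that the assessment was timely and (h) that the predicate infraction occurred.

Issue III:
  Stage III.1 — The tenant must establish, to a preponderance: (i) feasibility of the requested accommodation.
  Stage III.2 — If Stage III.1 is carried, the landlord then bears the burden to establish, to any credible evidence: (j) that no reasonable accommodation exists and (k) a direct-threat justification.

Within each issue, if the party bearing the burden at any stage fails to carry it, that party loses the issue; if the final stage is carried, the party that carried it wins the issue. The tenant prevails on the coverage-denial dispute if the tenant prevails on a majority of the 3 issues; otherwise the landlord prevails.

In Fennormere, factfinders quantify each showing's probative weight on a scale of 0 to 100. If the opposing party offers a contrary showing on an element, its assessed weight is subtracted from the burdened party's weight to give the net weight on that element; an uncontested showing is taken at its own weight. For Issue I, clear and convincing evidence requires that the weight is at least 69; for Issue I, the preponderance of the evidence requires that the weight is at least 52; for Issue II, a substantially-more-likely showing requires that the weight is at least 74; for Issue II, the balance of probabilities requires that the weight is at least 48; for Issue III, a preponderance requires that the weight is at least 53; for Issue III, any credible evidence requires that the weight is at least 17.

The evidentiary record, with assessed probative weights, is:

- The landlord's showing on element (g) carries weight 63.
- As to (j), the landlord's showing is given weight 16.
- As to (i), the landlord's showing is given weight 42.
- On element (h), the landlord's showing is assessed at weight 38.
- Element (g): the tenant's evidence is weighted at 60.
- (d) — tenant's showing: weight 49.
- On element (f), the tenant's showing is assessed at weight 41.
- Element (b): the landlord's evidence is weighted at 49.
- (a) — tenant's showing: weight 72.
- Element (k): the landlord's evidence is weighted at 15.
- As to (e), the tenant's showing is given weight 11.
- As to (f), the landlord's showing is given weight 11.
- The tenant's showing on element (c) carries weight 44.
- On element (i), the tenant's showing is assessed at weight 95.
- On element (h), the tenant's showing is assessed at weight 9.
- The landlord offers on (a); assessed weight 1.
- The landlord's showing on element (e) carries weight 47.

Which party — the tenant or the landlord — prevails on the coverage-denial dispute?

— Issue I —
Stage I.1 (tenant, clear and convincing evidence, weight is at least 69): (a) net 72−1=71 ≥ 69 — meets.
  The tenant carries Stage I.1; the landlord now bears the burden.
Stage I.2 (landlord, the preponderance of the evidence, weight is at least 52): (b) 49 < 52 — fails.
  Stage I.2 not carried; the landlord fails its burden.
The tenant prevails on this issue.
— Issue II —
Stage II.1 — burden on tenant; standard: the balance of probabilities (weight is at least 48).
    (c): 44 < 48 [not met]
    (d): 49 ≥ 48 [met]
  Not every element is met, so the tenant fails to carry Stage II.1.
The landlord prevails on this issue.
— Issue III —
At Stage III.1 the tenant must meet a preponderance (weight is at least 53): on (i) the weight is 95 less the opposing 42 gives net 53, which does reach 53, so (i) meets the standard.
  Stage III.1 is satisfied; the onus moves to the landlord.
At Stage III.2 the landlord must meet any credible evidence (weight is at least 17): on (j) the weight is 16, < 17, so (j) does not meet the standard; on (k) the weight is 15, < 17, so (k) does not meet the standard.
  The landlord does not carry Stage III.2.
The analysis ends at Stage III.2; the tenant prevails on this issue.
Per-issue: Issue I → tenant; Issue II → landlord; Issue III → tenant. The tenant must prevail on a majority of issues; overall, the tenant prevails.

tenant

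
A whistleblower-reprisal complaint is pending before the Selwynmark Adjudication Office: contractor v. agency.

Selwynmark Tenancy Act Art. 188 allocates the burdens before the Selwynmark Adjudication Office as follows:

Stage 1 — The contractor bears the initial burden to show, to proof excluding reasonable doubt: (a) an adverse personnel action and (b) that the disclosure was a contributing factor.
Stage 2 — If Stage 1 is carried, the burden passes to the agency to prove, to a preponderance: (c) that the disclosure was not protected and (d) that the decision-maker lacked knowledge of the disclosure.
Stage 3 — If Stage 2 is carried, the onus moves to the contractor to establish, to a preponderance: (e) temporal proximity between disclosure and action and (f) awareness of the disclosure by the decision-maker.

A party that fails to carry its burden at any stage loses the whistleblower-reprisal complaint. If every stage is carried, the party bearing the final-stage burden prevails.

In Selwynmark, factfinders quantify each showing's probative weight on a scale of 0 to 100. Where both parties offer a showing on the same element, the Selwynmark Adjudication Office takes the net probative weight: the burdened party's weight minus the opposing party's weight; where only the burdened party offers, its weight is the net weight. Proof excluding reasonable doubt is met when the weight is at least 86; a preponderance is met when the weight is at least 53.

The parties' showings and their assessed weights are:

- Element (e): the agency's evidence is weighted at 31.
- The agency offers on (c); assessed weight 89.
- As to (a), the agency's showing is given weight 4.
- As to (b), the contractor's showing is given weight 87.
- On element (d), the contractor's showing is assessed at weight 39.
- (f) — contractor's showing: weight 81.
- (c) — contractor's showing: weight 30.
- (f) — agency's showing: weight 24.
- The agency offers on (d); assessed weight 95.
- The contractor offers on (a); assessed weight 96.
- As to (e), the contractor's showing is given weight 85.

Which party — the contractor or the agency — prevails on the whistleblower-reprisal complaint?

Stage 1 — burden on contractor; standard: proof excluding reasonable doubt (weight is at least 86).
    (a): 96 − 4 = 92 ≥ 86 [met]
    (b): 87 ≥ 86 [met]
  The contractor carries Stage 1; the agency now bears the burden.
Stage 2 — burden on agency; standard: a preponderance (weight is at least 53).
    (c): 89 − 30 = 59 ≥ 53 [met]
    (d): 95 − 39 = 56 ≥ 53 [met]
  Stage 2 carried; the burden shifts to the contractor.
Stage 3 — burden on contractor; standard: a preponderance (weight is at least 53).
    (e): 85 − 31 = 54 ≥ 53 [met]
    (f): 81 − 24 = 57 ≥ 53 [met]
  All elements met at the final stage.
With every stage satisfied, the contractor prevails.

contractor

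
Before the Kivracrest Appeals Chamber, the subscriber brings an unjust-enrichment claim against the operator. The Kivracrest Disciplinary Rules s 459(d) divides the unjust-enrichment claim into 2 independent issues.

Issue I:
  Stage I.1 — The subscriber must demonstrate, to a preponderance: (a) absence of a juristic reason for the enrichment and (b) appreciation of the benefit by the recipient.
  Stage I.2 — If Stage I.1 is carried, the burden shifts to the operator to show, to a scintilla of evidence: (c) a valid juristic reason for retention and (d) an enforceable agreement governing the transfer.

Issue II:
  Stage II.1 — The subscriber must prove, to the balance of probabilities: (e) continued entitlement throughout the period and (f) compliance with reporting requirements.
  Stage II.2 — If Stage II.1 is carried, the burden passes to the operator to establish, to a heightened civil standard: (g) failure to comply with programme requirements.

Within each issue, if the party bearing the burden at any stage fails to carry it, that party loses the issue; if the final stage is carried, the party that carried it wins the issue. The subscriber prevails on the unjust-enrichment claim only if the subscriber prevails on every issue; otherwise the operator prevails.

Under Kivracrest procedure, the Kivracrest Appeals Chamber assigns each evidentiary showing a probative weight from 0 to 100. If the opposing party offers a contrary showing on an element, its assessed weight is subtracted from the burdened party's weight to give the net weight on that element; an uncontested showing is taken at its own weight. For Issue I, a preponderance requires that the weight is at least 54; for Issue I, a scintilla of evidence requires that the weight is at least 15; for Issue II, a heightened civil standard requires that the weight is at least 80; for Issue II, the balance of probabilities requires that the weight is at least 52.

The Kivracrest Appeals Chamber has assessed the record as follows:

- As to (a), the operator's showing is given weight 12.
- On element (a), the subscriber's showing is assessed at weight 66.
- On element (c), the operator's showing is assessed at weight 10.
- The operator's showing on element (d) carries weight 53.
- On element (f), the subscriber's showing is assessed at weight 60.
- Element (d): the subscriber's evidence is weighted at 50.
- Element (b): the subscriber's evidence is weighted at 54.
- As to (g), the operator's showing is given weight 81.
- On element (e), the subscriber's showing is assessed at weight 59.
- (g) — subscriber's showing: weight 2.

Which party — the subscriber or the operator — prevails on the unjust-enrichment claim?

— Issue I —
Stage I.1 — burden on subscriber; standard: a preponderance (weight is at least 54).
    (a): 66 − 12 = 54 ≥ 54 [met]
    (b): 54 ≥ 54 [met]
  All elements met. The burden passes to the operator.
Stage I.2 — burden on operator; standard: a scintilla of evidence (weight is at least 15).
    (c): 10 < 15 [not met]
    (d): 53 − 50 = 3 < 15 [not met]
  The operator does not carry Stage I.2.
The subscriber prevails on this issue.
— Issue II —
Stage II.1 (subscriber, the balance of probabilities, weight is at least 52): (e) 59 ≥ 52 — meets; (f) 60 ≥ 52 — meets.
  All elements met. The burden passes to the operator.
Stage II.2 (operator, a heightened civil standard, weight is at least 80): (g) net 81−2=79 < 80 — fails.
  Not every element is met, so the operator fails to carry Stage II.2.
The subscriber prevails on this issue.
Per-issue: Issue I → subscriber; Issue II → subscriber. The subscriber must prevail on every issue; overall, the subscriber prevails.

subscriber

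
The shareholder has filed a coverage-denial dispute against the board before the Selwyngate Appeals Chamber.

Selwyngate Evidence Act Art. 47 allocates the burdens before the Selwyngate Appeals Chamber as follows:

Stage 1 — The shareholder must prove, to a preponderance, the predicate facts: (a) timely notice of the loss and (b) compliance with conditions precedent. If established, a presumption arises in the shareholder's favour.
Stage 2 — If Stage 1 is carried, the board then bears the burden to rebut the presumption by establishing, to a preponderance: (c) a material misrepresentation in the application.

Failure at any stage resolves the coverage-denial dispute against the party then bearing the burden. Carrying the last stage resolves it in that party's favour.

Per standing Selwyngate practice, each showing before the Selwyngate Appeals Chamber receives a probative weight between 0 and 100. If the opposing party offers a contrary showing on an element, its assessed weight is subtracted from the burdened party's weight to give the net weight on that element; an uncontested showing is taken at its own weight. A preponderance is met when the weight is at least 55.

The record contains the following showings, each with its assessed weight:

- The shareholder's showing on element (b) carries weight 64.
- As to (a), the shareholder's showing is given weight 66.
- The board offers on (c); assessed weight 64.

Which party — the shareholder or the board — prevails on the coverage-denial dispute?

Stage 1 — burden on shareholder; standard: a preponderance (weight is at least 55).
    (a): 66 ≥ 55 [met]
    (b): 64 ≥ 55 [met]
  The shareholder carries Stage 1; the board now bears the burden.
Stage 2 — burden on board; standard: a preponderance (weight is at least 55).
    (c): 64 ≥ 55 [met]
  The board carries the last stage.
All stages carried — the board prevails.

board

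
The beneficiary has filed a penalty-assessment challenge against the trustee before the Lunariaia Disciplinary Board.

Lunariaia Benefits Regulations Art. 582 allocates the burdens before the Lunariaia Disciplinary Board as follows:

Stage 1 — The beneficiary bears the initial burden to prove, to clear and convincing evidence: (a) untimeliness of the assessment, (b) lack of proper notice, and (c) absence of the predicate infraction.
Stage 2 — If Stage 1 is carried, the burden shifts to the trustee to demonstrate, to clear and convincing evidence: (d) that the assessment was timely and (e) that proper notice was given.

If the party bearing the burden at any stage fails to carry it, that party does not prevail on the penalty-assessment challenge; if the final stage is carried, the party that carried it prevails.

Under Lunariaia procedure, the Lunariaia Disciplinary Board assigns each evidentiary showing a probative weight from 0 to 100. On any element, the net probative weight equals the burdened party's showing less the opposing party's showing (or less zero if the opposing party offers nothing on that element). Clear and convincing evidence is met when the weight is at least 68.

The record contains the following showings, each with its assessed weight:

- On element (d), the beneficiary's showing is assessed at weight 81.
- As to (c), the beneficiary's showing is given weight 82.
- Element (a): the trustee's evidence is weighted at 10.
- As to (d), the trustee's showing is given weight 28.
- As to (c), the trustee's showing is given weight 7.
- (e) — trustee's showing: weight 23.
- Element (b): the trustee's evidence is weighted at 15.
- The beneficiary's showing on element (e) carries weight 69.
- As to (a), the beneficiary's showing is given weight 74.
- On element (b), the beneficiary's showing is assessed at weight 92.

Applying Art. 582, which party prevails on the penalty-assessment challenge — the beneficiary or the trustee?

trustee

At Stage 1 the beneficiary must meet clear and convincing evidence (weight is at least 68): on (a) the weight is 74 less the opposing 10 gives net 64, which does not reach 68, so (a) does not meet the standard; on (b) the weight is 92 less the opposing 15 gives net 77, which does reach 68, so (b) meets the standard; on (c) the weight is 82 less the opposing 7 gives net 75, which does reach 68, so (c) meets the standard.
  Stage 1 not carried; the beneficiary fails its burden.
The trustee prevails.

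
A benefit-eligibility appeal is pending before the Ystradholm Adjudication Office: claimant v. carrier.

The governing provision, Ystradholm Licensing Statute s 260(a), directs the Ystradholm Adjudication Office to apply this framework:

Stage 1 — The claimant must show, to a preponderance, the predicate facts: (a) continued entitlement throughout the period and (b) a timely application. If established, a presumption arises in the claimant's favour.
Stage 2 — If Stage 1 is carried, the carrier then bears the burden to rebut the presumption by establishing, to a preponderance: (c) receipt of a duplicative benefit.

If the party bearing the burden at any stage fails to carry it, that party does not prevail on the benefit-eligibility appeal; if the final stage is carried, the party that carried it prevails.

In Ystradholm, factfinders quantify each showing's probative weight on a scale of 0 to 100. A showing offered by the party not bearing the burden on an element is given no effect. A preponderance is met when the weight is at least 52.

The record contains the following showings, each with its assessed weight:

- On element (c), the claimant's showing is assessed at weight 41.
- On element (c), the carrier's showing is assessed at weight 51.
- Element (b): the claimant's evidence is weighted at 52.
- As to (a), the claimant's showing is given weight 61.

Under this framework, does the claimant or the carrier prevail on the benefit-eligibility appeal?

claimant

Stage 1 — burden on claimant; standard: a preponderance (weight is at least 52).
    (a): 61 ≥ 52 [met]
    (b): 52 ≥ 52 [met]
  The claimant carries Stage 1; the carrier now bears the burden.
Stage 2 — burden on carrier; standard: a preponderance (weight is at least 52).
    (c): 51 (claimant's 41 disregarded) < 52 [not met]
  Stage 2 not carried; the carrier fails its burden.
So the claimant prevails.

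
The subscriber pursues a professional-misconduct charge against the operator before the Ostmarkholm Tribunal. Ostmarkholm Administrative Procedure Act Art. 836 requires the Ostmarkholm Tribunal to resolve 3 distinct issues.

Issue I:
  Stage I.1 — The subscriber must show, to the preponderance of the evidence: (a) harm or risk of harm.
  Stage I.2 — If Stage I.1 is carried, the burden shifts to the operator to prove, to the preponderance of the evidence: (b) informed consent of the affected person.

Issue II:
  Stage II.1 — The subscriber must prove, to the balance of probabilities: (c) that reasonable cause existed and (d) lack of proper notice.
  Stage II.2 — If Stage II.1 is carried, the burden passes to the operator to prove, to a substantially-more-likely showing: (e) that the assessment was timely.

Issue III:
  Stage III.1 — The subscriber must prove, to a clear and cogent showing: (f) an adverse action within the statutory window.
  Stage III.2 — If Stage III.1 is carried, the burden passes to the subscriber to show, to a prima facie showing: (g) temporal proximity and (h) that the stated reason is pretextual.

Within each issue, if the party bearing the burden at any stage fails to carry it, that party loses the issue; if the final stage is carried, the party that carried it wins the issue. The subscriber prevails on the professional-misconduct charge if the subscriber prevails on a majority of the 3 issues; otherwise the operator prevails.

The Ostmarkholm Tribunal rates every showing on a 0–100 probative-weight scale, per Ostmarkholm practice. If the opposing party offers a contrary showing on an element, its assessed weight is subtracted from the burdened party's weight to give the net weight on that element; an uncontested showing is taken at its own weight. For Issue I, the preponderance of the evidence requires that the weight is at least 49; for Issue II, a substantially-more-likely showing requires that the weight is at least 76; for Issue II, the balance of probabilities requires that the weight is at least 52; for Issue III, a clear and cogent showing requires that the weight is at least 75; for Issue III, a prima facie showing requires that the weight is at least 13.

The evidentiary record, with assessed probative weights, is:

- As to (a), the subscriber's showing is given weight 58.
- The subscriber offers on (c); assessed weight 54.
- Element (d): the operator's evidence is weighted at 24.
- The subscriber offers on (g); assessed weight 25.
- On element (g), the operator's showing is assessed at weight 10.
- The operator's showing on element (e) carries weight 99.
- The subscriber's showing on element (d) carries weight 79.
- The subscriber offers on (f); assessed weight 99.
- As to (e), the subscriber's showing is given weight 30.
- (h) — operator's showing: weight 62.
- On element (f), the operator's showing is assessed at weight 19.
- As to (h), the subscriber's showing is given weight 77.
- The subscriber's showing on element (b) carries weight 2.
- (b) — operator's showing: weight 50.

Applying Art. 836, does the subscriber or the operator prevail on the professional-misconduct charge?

— Issue I —
At Stage I.1 the subscriber must meet the preponderance of the evidence (weight is at least 49): on (a) the weight is 58, ≥ 49, so (a) meets the standard.
  Stage I.1 is satisfied; the onus moves to the operator.
At Stage I.2 the operator must meet the preponderance of the evidence (weight is at least 49): on (b) the weight is 50 less the opposing 2 gives net 48, < 49, so (b) does not meet the standard.
  Not every element is met, so the operator fails to carry Stage I.2.
The subscriber prevails on this issue.
— Issue II —
Stage II.1 — burden on subscriber; standard: the balance of probabilities (weight is at least 52).
    (c): 54 ≥ 52 [met]
    (d): 79 − 24 = 55 ≥ 52 [met]
  All elements met. The burden passes to the operator.
Stage II.2 — burden on operator; standard: a substantially-more-likely showing (weight is at least 76).
    (e): 99 − 30 = 69 < 76 [not met]
  Not every element is met, so the operator fails to carry Stage II.2.
The subscriber prevails on this issue.
— Issue III —
Stage III.1 (subscriber, a clear and cogent showing, weight is at least 75): (f) net 99−19=80 ≥ 75 — meets.
  Stage III.1 carried; the burden remains with the subscriber.
Stage III.2 (subscriber, a prima facie showing, weight is at least 13): (g) net 25−10=15 ≥ 13 — meets; (h) net 77−62=15 ≥ 13 — meets.
  The subscriber carries the last stage.
Every stage carried; the subscriber prevails on this issue.
Per-issue: Issue I → subscriber; Issue II → subscriber; Issue III → subscriber. The subscriber must prevail on a majority of issues; overall, the subscriber prevails.

subscriber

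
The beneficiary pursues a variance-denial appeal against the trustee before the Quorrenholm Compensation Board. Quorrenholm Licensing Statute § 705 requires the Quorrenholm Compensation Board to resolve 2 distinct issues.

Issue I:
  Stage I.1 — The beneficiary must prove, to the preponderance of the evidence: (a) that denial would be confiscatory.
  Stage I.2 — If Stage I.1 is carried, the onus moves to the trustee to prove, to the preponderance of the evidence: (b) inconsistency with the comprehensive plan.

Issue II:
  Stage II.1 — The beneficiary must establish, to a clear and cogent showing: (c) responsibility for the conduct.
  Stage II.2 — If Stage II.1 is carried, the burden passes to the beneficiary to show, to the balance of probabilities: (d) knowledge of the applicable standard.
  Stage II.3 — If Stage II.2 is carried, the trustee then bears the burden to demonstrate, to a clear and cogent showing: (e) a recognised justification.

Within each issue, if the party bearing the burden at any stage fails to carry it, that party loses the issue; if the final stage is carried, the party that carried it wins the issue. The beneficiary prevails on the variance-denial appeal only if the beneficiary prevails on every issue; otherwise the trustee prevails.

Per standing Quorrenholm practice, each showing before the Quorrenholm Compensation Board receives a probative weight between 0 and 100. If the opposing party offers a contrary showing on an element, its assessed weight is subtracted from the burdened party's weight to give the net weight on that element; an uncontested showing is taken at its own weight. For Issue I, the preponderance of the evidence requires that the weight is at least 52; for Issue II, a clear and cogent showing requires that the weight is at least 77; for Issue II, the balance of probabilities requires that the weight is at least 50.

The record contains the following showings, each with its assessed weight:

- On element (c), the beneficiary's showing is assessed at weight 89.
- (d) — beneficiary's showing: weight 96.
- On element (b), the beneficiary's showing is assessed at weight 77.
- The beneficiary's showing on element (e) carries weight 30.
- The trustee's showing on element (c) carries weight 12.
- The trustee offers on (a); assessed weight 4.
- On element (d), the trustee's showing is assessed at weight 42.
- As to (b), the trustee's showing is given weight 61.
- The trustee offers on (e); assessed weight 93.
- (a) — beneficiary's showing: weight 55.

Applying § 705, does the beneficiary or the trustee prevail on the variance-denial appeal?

— Issue I —
Stage I.1 — burden on beneficiary; standard: the preponderance of the evidence (weight is at least 52).
    (a): 55 − 4 = 51 < 52 [not met]
  Not every element is met, so the beneficiary fails to carry Stage I.1.
So the trustee prevails on this issue.
— Issue II —
Stage II.1 — burden on beneficiary; standard: a clear and cogent showing (weight is at least 77).
    (c): 89 − 12 = 77 ≥ 77 [met]
  Stage II.1 is satisfied; the beneficiary continues to bear the burden.
Stage II.2 — burden on beneficiary; standard: the balance of probabilities (weight is at least 50).
    (d): 96 − 42 = 54 ≥ 50 [met]
  Stage II.2 carried; the burden shifts to the trustee.
Stage II.3 — burden on trustee; standard: a clear and cogent showing (weight is at least 77).
    (e): 93 − 30 = 63 < 77 [not met]
  The trustee does not carry Stage II.3.
The analysis ends at Stage II.3; the beneficiary prevails on this issue.
Per-issue: Issue I → trustee; Issue II → beneficiary. The beneficiary must prevail on every issue; overall, the trustee prevails.

trustee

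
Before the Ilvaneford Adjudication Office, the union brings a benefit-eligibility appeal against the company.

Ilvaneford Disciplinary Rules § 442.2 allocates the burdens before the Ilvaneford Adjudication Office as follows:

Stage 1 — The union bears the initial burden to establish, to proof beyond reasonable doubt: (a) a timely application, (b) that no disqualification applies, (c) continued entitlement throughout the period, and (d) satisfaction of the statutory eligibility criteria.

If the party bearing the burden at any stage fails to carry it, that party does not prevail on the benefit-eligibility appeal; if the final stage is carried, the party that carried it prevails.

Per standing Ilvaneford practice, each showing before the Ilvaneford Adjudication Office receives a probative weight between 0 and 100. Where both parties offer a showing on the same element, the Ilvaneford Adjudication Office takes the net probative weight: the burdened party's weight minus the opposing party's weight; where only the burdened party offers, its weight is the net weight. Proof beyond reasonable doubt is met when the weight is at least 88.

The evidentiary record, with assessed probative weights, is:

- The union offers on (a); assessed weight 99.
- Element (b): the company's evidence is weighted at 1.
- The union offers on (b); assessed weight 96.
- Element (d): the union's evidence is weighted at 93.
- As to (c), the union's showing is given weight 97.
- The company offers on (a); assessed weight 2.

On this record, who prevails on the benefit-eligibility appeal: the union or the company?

Stage 1 — burden on union; standard: proof beyond reasonable doubt (weight is at least 88).
    (a): 99 − 2 = 97 ≥ 88 [met]
    (b): 96 − 1 = 95 ≥ 88 [met]
    (c): 97 ≥ 88 [met]
    (d): 93 ≥ 88 [met]
  Stage 1 carried; the final stage is satisfied.
Every stage carried; the union prevails.

union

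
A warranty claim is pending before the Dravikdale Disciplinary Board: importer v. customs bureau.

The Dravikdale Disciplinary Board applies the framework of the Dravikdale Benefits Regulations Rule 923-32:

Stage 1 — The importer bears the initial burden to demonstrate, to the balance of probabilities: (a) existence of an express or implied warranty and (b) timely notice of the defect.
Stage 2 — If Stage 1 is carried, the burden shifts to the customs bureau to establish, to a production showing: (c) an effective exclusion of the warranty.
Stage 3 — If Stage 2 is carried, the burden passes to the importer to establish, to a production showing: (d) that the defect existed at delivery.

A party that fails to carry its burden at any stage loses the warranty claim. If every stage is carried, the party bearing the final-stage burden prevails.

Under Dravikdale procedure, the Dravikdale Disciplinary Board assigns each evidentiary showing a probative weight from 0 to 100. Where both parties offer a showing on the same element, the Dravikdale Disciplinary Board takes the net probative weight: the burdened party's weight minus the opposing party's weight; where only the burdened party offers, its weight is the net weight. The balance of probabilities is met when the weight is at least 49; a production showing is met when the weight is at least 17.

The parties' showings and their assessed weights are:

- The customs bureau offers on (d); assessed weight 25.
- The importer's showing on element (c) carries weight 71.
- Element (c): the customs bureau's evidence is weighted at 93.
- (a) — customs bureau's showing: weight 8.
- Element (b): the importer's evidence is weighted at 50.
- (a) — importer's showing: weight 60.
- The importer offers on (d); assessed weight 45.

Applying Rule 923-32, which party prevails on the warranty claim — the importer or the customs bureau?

Stage 1 (importer, the balance of probabilities, weight is at least 49): (a) net 60−8=52 ≥ 49 — meets; (b) 50 ≥ 49 — meets.
  The importer carries Stage 1; the customs bureau now bears the burden.
Stage 2 (customs bureau, a production showing, weight is at least 17): (c) net 93−71=22 ≥ 17 — meets.
  All elements met. The burden passes to the importer.
Stage 3 (importer, a production showing, weight is at least 17): (d) net 45−25=20 ≥ 17 — meets.
  The importer carries the last stage.
Every stage carried; the importer prevails.

importer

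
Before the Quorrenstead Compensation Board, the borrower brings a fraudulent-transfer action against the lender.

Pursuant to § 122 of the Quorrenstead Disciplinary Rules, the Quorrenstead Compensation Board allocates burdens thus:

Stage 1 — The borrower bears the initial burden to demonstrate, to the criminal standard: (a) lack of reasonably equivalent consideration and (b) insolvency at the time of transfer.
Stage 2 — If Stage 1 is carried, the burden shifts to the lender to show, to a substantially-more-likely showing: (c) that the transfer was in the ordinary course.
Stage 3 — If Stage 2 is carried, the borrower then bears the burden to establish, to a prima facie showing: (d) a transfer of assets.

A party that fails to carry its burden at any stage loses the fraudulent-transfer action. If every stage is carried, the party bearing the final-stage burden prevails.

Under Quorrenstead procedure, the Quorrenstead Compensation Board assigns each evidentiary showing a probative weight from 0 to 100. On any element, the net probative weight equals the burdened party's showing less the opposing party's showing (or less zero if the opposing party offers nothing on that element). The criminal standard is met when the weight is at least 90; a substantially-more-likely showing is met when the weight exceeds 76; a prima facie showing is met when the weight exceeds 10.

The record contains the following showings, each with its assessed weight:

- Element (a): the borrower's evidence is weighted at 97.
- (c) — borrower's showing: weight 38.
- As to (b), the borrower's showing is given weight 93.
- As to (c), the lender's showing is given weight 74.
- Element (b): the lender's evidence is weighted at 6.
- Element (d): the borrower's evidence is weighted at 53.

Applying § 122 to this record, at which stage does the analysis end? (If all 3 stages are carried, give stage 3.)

Stage 1 — burden on borrower; standard: the criminal standard (weight is at least 90).
    (a): 97 ≥ 90 [met]
    (b): 93 − 6 = 87 < 90 [not met]
  The borrower does not carry Stage 1.
The analysis ends at Stage 1; the lender prevails.

stage 1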